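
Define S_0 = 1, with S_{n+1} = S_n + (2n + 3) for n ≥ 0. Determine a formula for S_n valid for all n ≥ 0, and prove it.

Claim: S_n = n^2 + 2n + 1.

Base case: S_0 = 1, and 0^2 + 2·0 + 1 = 1.
Assume S_j = j^2 + 2j + 1.
Then S_{j+1} = S_j + (2j + 3) = (j^2 + 2j + 1) + (2j + 3) = j^2 + 4j + 4,
and (j+1)^2 + 2·(j+1) + 1 = j^2 + 4j + 4.
This completes the inductive step, so S_n = n^2 + 2n + 1 for all n ≥ 0.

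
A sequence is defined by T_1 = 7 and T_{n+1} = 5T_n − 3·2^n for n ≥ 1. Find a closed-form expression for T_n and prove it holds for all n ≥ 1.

Claim: T_n = 5^n + 2^n.

Base case: T_1 = 7, and 5^1 + 2^1 = 5 + 2 = 7.
Assume T_m = 5^m + 2^m for some m ≥ 1.
Then T_{m+1} = 5T_m − 3·2^m = 5·(5^m + 2^m) − 3·2^m = 5^{m+1} + 5·2^m − 3·2^m = 5^{m+1} + 2·2^m = 5^{m+1} + 2^{m+1}.
This completes the inductive step, so T_n = 5^n + 2^n for all n ≥ 1.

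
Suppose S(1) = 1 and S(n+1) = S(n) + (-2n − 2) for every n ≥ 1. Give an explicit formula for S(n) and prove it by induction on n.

Claim: S(n) = -n^2 − n + 3.

Base case: S(1) = 1, and -1^2 − 1 + 3 = 1.
Assume S(k) = -k^2 − k + 3.
Then S(k+1) = S(k) + (-2k − 2) = (-k^2 − k + 3) + (-2k − 2) = -k^2 − 3k + 1,
and -(k+1)^2 − (k+1) + 3 = -k^2 − 3k + 1.
Hence S(n) = -n^2 − n + 3 for every n ≥ 1, by induction.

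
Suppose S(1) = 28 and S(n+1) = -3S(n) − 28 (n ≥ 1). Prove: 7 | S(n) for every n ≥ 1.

Base case: S(1) = 28 = 7·4, so 7 | S(1).
Assume 7 | S(k), so S(k) = 7t for some integer t.
Then S(k+1) = -3S(k) − 28 = -3·(7t) − 28 = 7(-3t − 4), so 7 | S(k+1).
So the property holds for k+1, and by induction 7 | S(n) for all n ≥ 1.

7 | S(n)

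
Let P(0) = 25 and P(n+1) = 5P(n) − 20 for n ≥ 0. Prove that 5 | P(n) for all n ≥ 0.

Base case: P(0) = 25 = 5·5, so 5 | P(0).
Assume 5 | P(r), so P(r) = 5t for some integer t.
Then P(r+1) = 5P(r) − 20 = 5·(5t) − 20 = 5(5t − 4), so 5 | P(r+1).
By induction, 5 | P(n) for all n ≥ 0.

5 | P(n)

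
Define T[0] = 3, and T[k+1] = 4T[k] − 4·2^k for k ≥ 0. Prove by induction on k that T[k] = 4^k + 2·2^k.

Base case: T[0] = 3, and 4^0 + 2·2^0 = 1 + 2 = 3.
Assume T[m] = 4^m + 2·2^m for some m ≥ 0.
Then T[m+1] = 4T[m] − 4·2^m = 4·(4^m + 2·2^m) − 4·2^m = 4^{m+1} + 8·2^m − 4·2^m = 4^{m+1} + 4·2^m = 4^{m+1} + 2·2^{m+1}.
By induction, T[k] = 4^k + 2·2^k for all k ≥ 0.

T[k] = 4^k + 2·2^k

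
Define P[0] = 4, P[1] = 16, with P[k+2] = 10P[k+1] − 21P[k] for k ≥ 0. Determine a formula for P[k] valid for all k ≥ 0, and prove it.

Claim: P[k] = 3·3^k + 7^k.

Base cases: P[0] = 4 and 3·3^0 + 7^0 = 4; P[1] = 16 and 3·3^1 + 7^1 = 16.
Assume P[i] = 3·3^i + 7^i for all 0 ≤ i ≤ j, where j ≥ 1.
Then P[j+1] = 10P[j] − 21P[j−1] = 10·(3·3^j + 7^j) − 21·(3·3^{j−1} + 7^{j−1}) = 3·(10·3 − 21)3^{j−1} + (10·7 − 21)7^{j−1} = 27·3^{j−1} + 49·7^{j−1} = 3·3^{j+1} + 7^{j+1}.
This completes the inductive step, so P[k] = 3·3^k + 7^k for all k ≥ 0.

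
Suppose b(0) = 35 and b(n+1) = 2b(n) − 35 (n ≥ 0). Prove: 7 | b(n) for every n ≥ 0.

Base case: b(0) = 35 = 7·5, so 7 | b(0).
Assume 7 | b(m), so b(m) = 7t for some integer t.
Then b(m+1) = 2b(m) − 35 = 2·(7t) − 35 = 7(2t − 5), so 7 | b(m+1).
This completes the inductive step, so 7 | b(n) for all n ≥ 0.

7 | b(n)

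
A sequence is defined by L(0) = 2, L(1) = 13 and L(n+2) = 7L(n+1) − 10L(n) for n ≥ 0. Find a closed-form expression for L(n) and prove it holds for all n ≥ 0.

Claim: L(n) = 3·5^n − 2^n.

Base cases: L(0) = 2 and 3·5^0 − 2^0 = 2; L(1) = 13 and 3·5^1 − 2^1 = 13.
Assume L(i) = 3·5^i − 2^i for all 0 ≤ i ≤ j, where j ≥ 1.
Then L(j+1) = 7L(j) − 10L(j−1) = 7·(3·5^j − 2^j) − 10·(3·5^{j−1} − 2^{j−1}) = 3·(7·5 − 10)5^{j−1} − (7·2 − 10)2^{j−1} = 75·5^{j−1} − 4·2^{j−1} = 3·5^{j+1} − 2^{j+1}.
This completes the inductive step, so L(n) = 3·5^n − 2^n for all n ≥ 0.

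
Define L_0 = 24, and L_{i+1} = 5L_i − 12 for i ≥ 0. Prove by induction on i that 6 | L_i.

Base case: L_0 = 24 = 6·4, so 6 | L_0.
Assume 6 | L_k, so L_k = 6t for some integer t.
Then L_{k+1} = 5L_k − 12 = 5·(6t) − 12 = 6(5t − 2), so 6 | L_{k+1}.
This completes the inductive step, so 6 | L_i for all i ≥ 0.

6 | L_i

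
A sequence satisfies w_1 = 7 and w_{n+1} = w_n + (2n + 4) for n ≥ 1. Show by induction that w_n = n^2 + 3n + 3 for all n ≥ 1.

Base case: w_1 = 7, and 1^2 + 3·1 + 3 = 7.
Assume w_m = m^2 + 3m + 3.
Then w_{m+1} = w_m + (2m + 4) = (m^2 + 3m + 3) + (2m + 4) = m^2 + 5m + 7,
and (m+1)^2 + 3·(m+1) + 3 = m^2 + 5m + 7.
By induction, w_n = n^2 + 3n + 3 for all n ≥ 1.

w_n = n^2 + 3n + 3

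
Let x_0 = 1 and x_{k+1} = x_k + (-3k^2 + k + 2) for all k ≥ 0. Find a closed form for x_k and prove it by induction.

Claim: x_k = -k^3 + 2k^2 + k + 1.

Base case: x_0 = 1, and -0^3 + 2·0^2 + 0 + 1 = 1.
Assume x_j = -j^3 + 2j^2 + j + 1.
Then x_{j+1} = x_j + (-3j^2 + j + 2) = (-j^3 + 2j^2 + j + 1) + (-3j^2 + j + 2) = -j^3 − j^2 + 2j + 3,
and -(j+1)^3 + 2·(j+1)^2 + (j+1) + 1 = -j^3 − j^2 + 2j + 3.
By induction, x_k = -k^3 + 2k^2 + k + 1 for all k ≥ 0.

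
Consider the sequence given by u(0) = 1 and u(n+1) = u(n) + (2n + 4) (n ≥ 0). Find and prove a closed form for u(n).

Claim: u(n) = n^2 + 3n + 1.

Base case: u(0) = 1, and 0^2 + 3·0 + 1 = 1.
Assume u(r) = r^2 + 3r + 1.
Then u(r+1) = u(r) + (2r + 4) = (r^2 + 3r + 1) + (2r + 4) = r^2 + 5r + 5,
and (r+1)^2 + 3·(r+1) + 1 = r^2 + 5r + 5.
By induction, u(n) = n^2 + 3n + 1 for all n ≥ 0.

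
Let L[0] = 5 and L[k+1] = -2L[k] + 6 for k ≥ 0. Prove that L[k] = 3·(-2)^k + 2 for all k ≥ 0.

Base case: L[0] = 5, and 3·(-2)^0 + 2 = 3 + 2 = 5.
Assume L[j] = 3·(-2)^j + 2 for some j ≥ 0.
Then L[j+1] = -2L[j] + 6 = -2·(3·(-2)^j + 2) + 6 = -6·(-2)^j − 4 + 6 = 3·(-2)^{j+1} + 2.
This completes the inductive step, so L[k] = 3·(-2)^k + 2 for all k ≥ 0.

L[k] = 3·(-2)^k + 2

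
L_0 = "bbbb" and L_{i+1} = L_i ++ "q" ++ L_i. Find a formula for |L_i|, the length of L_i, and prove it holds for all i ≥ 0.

Claim: |L_i| = 5·2^i − 1.

Base case: |L_0| = 4, and 5·2^0 − 1 = 4.
Assume |L_m| = 5·2^m − 1.
Then |L_{m+1}| = |L_m| + 1 + |L_m| = 2|L_m| + 1 = 2(5·2^m − 1) + 1 = 5·2^{m+1} − 2 + 1 = 5·2^{m+1} − 1.
Hence |L_i| = 5·2^i − 1 for every i ≥ 0, by induction.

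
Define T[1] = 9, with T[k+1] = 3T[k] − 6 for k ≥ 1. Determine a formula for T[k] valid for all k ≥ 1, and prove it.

Claim: T[k] = 2·3^k + 3.

Base case: T[1] = 9, and 2·3^1 + 3 = 6 + 3 = 9.
Assume T[m] = 2·3^m + 3 for some m ≥ 1.
Then T[m+1] = 3T[m] − 6 = 3·(2·3^m + 3) − 6 = 6·3^m + 9 − 6 = 2·3^{m+1} + 3.
This completes the inductive step, so T[k] = 2·3^k + 3 for all k ≥ 1.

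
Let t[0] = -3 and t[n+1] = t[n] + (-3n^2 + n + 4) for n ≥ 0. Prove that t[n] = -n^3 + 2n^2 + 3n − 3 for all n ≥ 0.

Base case: t[0] = -3, and -0^3 + 2·0^2 + 3·0 − 3 = -3.
Assume t[k] = -k^3 + 2k^2 + 3k − 3.
Then t[k+1] = t[k] + (-3k^2 + k + 4) = (-k^3 + 2k^2 + 3k − 3) + (-3k^2 + k + 4) = -k^3 − k^2 + 4k + 1,
and -(k+1)^3 + 2·(k+1)^2 + 3·(k+1) − 3 = -k^3 − k^2 + 4k + 1.
Hence t[n] = -n^3 + 2n^2 + 3n − 3 for every n ≥ 0, by induction.

t[n] = -n^3 + 2n^2 + 3n − 3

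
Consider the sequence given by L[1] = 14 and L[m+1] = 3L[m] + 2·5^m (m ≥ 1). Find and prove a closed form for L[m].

Claim: L[m] = 3·3^m + 5^m.

Base case: L[1] = 14, and 3·3^1 + 5^1 = 9 + 5 = 14.
Assume L[k] = 3·3^k + 5^k for some k ≥ 1.
Then L[k+1] = 3L[k] + 2·5^k = 3·(3·3^k + 5^k) + 2·5^k = 3·3^{k+1} + 3·5^k + 2·5^k = 3·3^{k+1} + 5·5^k = 3·3^{k+1} + 5^{k+1}.
This completes the inductive step, so L[m] = 3·3^m + 5^m for all m ≥ 1.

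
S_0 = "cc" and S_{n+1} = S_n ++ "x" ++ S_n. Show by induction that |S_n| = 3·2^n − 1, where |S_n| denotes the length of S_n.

Base case: |S_0| = 2, and 3·2^0 − 1 = 2.
Assume |S_j| = 3·2^j − 1.
Then |S_{j+1}| = |S_j| + 1 + |S_j| = 2|S_j| + 1 = 2(3·2^j − 1) + 1 = 3·2^{j+1} − 2 + 1 = 3·2^{j+1} − 1.
By induction, |S_n| = 3·2^n − 1 for all n ≥ 0.

|S_n| = 3·2^n − 1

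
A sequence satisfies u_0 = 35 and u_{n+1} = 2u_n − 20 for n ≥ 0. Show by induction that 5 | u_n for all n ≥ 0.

Base case: u_0 = 35 = 5·7, so 5 | u_0.
Assume 5 | u_m, so u_m = 5t for some integer t.
Then u_{m+1} = 2u_m − 20 = 2·(5t) − 20 = 5(2t − 4), so 5 | u_{m+1}.
By induction, 5 | u_n for all n ≥ 0.

5 | u_n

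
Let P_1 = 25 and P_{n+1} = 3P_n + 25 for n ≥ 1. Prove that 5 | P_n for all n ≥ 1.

Base case: P_1 = 25 = 5·5, so 5 | P_1.
Assume 5 | P_m, so P_m = 5t for some integer t.
Then P_{m+1} = 3P_m + 25 = 3·(5t) + 25 = 5(3t + 5), so 5 | P_{m+1}.
So the property holds for m+1, and by induction 5 | P_n for all n ≥ 1.

5 | P_n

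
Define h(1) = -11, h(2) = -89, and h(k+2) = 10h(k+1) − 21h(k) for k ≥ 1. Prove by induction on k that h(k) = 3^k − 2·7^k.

Base cases: h(1) = -11 and 3^1 − 2·7^1 = -11; h(2) = -89 and 3^2 − 2·7^2 = -89.
Assume h(i) = 3^i − 2·7^i for all 1 ≤ i ≤ j, where j ≥ 2.
Then h(j+1) = 10h(j) − 21h(j−1) = 10·(3^j − 2·7^j) − 21·(3^{j−1} − 2·7^{j−1}) = (10·3 − 21)3^{j−1} − 2·(10·7 − 21)7^{j−1} = 9·3^{j−1} − 98·7^{j−1} = 3^{j+1} − 2·7^{j+1}.
This completes the inductive step, so h(k) = 3^k − 2·7^k for all k ≥ 1.

h(k) = 3^k − 2·7^k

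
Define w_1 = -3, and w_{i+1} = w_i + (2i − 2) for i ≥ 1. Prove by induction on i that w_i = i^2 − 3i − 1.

Base case: w_1 = -3, and 1^2 − 3·1 − 1 = -3.
Assume w_j = j^2 − 3j − 1.
Then w_{j+1} = w_j + (2j − 2) = (j^2 − 3j − 1) + (2j − 2) = j^2 − j − 3,
and (j+1)^2 − 3·(j+1) − 1 = j^2 − j − 3.
This completes the inductive step, so w_i = i^2 − 3i − 1 for all i ≥ 1.

w_i = i^2 − 3i − 1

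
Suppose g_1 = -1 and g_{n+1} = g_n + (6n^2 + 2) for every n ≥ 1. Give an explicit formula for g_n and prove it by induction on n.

Claim: g_n = 2n^3 − 3n^2 + 3n − 3.

Base case: g_1 = -1, and 2·1^3 − 3·1^2 + 3·1 − 3 = -1.
Assume g_m = 2m^3 − 3m^2 + 3m − 3.
Then g_{m+1} = g_m + (6m^2 + 2) = (2m^3 − 3m^2 + 3m − 3) + (6m^2 + 2) = 2m^3 + 3m^2 + 3m − 1,
and 2·(m+1)^3 − 3·(m+1)^2 + 3·(m+1) − 3 = 2m^3 + 3m^2 + 3m − 1.
This completes the inductive step, so g_n = 2n^3 − 3n^2 + 3n − 3 for all n ≥ 1.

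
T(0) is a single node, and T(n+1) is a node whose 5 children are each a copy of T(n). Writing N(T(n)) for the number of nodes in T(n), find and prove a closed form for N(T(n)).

Claim: N(T(n)) = (5^{n+1} − 1)/4.

Base case: N(T(0)) = 1, and (5^{0+1} − 1)/4 = 1.
Assume N(T(r)) = (5^{r+1} − 1)/4.
Then N(T(r+1)) = 1 + 5N(T(r)) = 1 + 5·(5^{r+1} − 1)/4 = 1 + (5^{r+2} − 5)/4 = (4 + 5^{r+2} − 5)/4 = (5^{r+2} − 1)/4.
By induction, N(T(n)) = (5^{n+1} − 1)/4 for all n ≥ 0.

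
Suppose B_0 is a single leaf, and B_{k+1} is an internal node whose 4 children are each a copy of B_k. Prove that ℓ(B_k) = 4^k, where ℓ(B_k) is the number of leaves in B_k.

Base case: ℓ(B_0) = 1, and 4^0 = 1.
Assume ℓ(B_m) = 4^m.
Then ℓ(B_{m+1}) = 4·ℓ(B_m) = 4·4^m = 4^{m+1}.
This completes the inductive step, so ℓ(B_k) = 4^k for all k ≥ 0.

ℓ(B_k) = 4^k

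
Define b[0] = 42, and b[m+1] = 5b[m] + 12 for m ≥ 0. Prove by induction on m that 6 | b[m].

Base case: b[0] = 42 = 6·7, so 6 | b[0].
Assume 6 | b[k], so b[k] = 6t for some integer t.
Then b[k+1] = 5b[k] + 12 = 5·(6t) + 12 = 6(5t + 2), so 6 | b[k+1].
By induction, 6 | b[m] for all m ≥ 0.

6 | b[m]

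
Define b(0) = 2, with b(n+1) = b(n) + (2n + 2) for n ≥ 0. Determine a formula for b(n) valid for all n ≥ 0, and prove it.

Claim: b(n) = n^2 + n + 2.

Base case: b(0) = 2, and 0^2 + 0 + 2 = 2.
Assume b(r) = r^2 + r + 2.
Then b(r+1) = b(r) + (2r + 2) = (r^2 + r + 2) + (2r + 2) = r^2 + 3r + 4,
and (r+1)^2 + (r+1) + 2 = r^2 + 3r + 4.
Hence b(n) = n^2 + n + 2 for every n ≥ 0, by induction.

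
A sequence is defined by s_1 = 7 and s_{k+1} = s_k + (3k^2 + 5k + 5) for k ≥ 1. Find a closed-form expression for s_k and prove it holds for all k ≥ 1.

Claim: s_k = k^3 + k^2 + 3k + 2.

Base case: s_1 = 7, and 1^3 + 1^2 + 3·1 + 2 = 7.
Assume s_m = m^3 + m^2 + 3m + 2.
Then s_{m+1} = s_m + (3m^2 + 5m + 5) = (m^3 + m^2 + 3m + 2) + (3m^2 + 5m + 5) = m^3 + 4m^2 + 8m + 7,
and (m+1)^3 + (m+1)^2 + 3·(m+1) + 2 = m^3 + 4m^2 + 8m + 7.
Hence s_k = k^3 + k^2 + 3k + 2 for every k ≥ 1, by induction.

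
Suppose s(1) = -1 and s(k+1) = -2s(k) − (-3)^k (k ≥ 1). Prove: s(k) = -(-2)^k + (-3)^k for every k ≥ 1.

Base case: s(1) = -1, and -(-2)^1 + (-3)^1 = 2 − 3 = -1.
Assume s(j) = -(-2)^j + (-3)^j for some j ≥ 1.
Then s(j+1) = -2s(j) − (-3)^j = -2·(-(-2)^j + (-3)^j) − (-3)^j = -(-2)^{j+1} − 2·(-3)^j − (-3)^j = -(-2)^{j+1} − 3·(-3)^j = -(-2)^{j+1} + (-3)^{j+1}.
So the formula holds for j+1, and by induction s(k) = -(-2)^k + (-3)^k for all k ≥ 1.

s(k) = -(-2)^k + (-3)^k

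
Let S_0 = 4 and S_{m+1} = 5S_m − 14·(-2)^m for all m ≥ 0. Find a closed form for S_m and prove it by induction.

Claim: S_m = 2·5^m + 2·(-2)^m.

Base case: S_0 = 4, and 2·5^0 + 2·(-2)^0 = 2 + 2 = 4.
Assume S_r = 2·5^r + 2·(-2)^r for some r ≥ 0.
Then S_{r+1} = 5S_r − 14·(-2)^r = 5·(2·5^r + 2·(-2)^r) − 14·(-2)^r = 2·5^{r+1} + 10·(-2)^r − 14·(-2)^r = 2·5^{r+1} − 4·(-2)^r = 2·5^{r+1} + 2·(-2)^{r+1}.
So the formula holds for r+1, and by induction S_m = 2·5^m + 2·(-2)^m for all m ≥ 0.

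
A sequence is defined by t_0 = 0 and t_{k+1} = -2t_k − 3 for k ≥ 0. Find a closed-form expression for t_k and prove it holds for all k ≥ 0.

Claim: t_k = (-2)^k − 1.

Base case: t_0 = 0, and (-2)^0 − 1 = 1 − 1 = 0.
Assume t_m = (-2)^m − 1 for some m ≥ 0.
Then t_{m+1} = -2t_m − 3 = -2·((-2)^m − 1) − 3 = -2·(-2)^m + 2 − 3 = (-2)^{m+1} − 1.
This completes the inductive step, so t_k = (-2)^k − 1 for all k ≥ 0.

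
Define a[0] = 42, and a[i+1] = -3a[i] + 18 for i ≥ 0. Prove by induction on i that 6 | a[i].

Base case: a[0] = 42 = 6·7, so 6 | a[0].
Assume 6 | a[m], so a[m] = 6t for some integer t.
Then a[m+1] = -3a[m] + 18 = -3·(6t) + 18 = 6(-3t + 3), so 6 | a[m+1].
Hence 6 | a[i] for every i ≥ 0, by induction.

6 | a[i]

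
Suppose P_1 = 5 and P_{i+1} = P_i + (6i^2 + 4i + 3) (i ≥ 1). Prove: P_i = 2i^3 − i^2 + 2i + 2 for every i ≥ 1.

Base case: P_1 = 5, and 2·1^3 − 1^2 + 2·1 + 2 = 5.
Assume P_k = 2k^3 − k^2 + 2k + 2.
Then P_{k+1} = P_k + (6k^2 + 4k + 3) = (2k^3 − k^2 + 2k + 2) + (6k^2 + 4k + 3) = 2k^3 + 5k^2 + 6k + 5,
and 2·(k+1)^3 − (k+1)^2 + 2·(k+1) + 2 = 2k^3 + 5k^2 + 6k + 5.
Hence P_i = 2i^3 − i^2 + 2i + 2 for every i ≥ 1, by induction.

P_i = 2i^3 − i^2 + 2i + 2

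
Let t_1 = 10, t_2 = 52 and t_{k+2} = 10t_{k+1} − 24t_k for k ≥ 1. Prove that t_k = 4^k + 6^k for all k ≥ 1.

Base cases: t_1 = 10 and 4^1 + 6^1 = 10; t_2 = 52 and 4^2 + 6^2 = 52.
Assume t_j = 4^j + 6^j for all 1 ≤ j ≤ m, where m ≥ 2.
Then t_{m+1} = 10t_m − 24t_{m−1} = 10·(4^m + 6^m) − 24·(4^{m−1} + 6^{m−1}) = (10·4 − 24)4^{m−1} + (10·6 − 24)6^{m−1} = 16·4^{m−1} + 36·6^{m−1} = 4^{m+1} + 6^{m+1}.
This completes the inductive step, so t_k = 4^k + 6^k for all k ≥ 1.

t_k = 4^k + 6^k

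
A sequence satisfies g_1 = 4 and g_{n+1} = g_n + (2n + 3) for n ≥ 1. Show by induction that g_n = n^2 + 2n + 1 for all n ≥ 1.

Base case: g_1 = 4, and 1^2 + 2·1 + 1 = 4.
Assume g_j = j^2 + 2j + 1.
Then g_{j+1} = g_j + (2j + 3) = (j^2 + 2j + 1) + (2j + 3) = j^2 + 4j + 4,
and (j+1)^2 + 2·(j+1) + 1 = j^2 + 4j + 4.
This completes the inductive step, so g_n = n^2 + 2n + 1 for all n ≥ 1.

g_n = n^2 + 2n + 1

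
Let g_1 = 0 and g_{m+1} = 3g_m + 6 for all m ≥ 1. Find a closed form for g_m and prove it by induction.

Claim: g_m = 3^m − 3.

Base case: g_1 = 0, and 3^1 − 3 = 3 − 3 = 0.
Assume g_j = 3^j − 3 for some j ≥ 1.
Then g_{j+1} = 3g_j + 6 = 3·(3^j − 3) + 6 = 3^{j+1} − 9 + 6 = 3^{j+1} − 3.
By induction, g_m = 3^m − 3 for all m ≥ 1.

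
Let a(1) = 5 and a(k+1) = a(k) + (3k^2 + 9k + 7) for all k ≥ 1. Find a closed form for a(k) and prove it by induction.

Claim: a(k) = k^3 + 3k^2 + 3k − 2.

Base case: a(1) = 5, and 1^3 + 3·1^2 + 3·1 − 2 = 5.
Assume a(r) = r^3 + 3r^2 + 3r − 2.
Then a(r+1) = a(r) + (3r^2 + 9r + 7) = (r^3 + 3r^2 + 3r − 2) + (3r^2 + 9r + 7) = r^3 + 6r^2 + 12r + 5,
and (r+1)^3 + 3·(r+1)^2 + 3·(r+1) − 2 = r^3 + 6r^2 + 12r + 5.
Hence a(k) = k^3 + 3k^2 + 3k − 2 for every k ≥ 1, by induction.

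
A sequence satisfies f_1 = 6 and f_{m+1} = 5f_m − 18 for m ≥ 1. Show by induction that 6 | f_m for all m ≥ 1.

Base case: f_1 = 6 = 6·1, so 6 | f_1.
Assume 6 | f_k, so f_k = 6t for some integer t.
Then f_{k+1} = 5f_k − 18 = 5·(6t) − 18 = 6(5t − 3), so 6 | f_{k+1}.
This completes the inductive step, so 6 | f_m for all m ≥ 1.

6 | f_m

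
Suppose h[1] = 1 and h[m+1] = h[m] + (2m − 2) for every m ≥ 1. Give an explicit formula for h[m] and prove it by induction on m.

Claim: h[m] = m^2 − 3m + 3.

Base case: h[1] = 1, and 1^2 − 3·1 + 3 = 1.
Assume h[r] = r^2 − 3r + 3.
Then h[r+1] = h[r] + (2r − 2) = (r^2 − 3r + 3) + (2r − 2) = r^2 − r + 1,
and (r+1)^2 − 3·(r+1) + 3 = r^2 − r + 1.
By induction, h[m] = m^2 − 3m + 3 for all m ≥ 1.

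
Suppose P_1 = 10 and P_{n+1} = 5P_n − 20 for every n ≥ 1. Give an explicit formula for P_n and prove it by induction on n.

Claim: P_n = 5^n + 5.

Base case: P_1 = 10, and 5^1 + 5 = 5 + 5 = 10.
Assume P_k = 5^k + 5 for some k ≥ 1.
Then P_{k+1} = 5P_k − 20 = 5·(5^k + 5) − 20 = 5^{k+1} + 25 − 20 = 5^{k+1} + 5.
This completes the inductive step, so P_n = 5^n + 5 for all n ≥ 1.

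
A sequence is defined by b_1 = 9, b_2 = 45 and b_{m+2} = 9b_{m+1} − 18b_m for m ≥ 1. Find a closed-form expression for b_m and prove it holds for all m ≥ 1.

Claim: b_m = 6^m + 3^m.

Base cases: b_1 = 9 and 6^1 + 3^1 = 9; b_2 = 45 and 6^2 + 3^2 = 45.
Assume b_i = 6^i + 3^i for all 1 ≤ i ≤ j, where j ≥ 2.
Then b_{j+1} = 9b_j − 18b_{j−1} = 9·(6^j + 3^j) − 18·(6^{j−1} + 3^{j−1}) = (9·6 − 18)6^{j−1} + (9·3 − 18)3^{j−1} = 36·6^{j−1} + 9·3^{j−1} = 6^{j+1} + 3^{j+1}.
Hence b_m = 6^m + 3^m for every m ≥ 1, by strong induction.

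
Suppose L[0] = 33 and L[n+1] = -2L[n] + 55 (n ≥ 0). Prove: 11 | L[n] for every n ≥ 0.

Base case: L[0] = 33 = 11·3, so 11 | L[0].
Assume 11 | L[r], so L[r] = 11t for some integer t.
Then L[r+1] = -2L[r] + 55 = -2·(11t) + 55 = 11(-2t + 5), so 11 | L[r+1].
By induction, 11 | L[n] for all n ≥ 0.

11 | L[n]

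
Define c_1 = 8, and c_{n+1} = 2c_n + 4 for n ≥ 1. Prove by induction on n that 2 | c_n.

Base case: c_1 = 8 = 2·4, so 2 | c_1.
Assume 2 | c_j, so c_j = 2t for some integer t.
Then c_{j+1} = 2c_j + 4 = 2·(2t) + 4 = 2(2t + 2), so 2 | c_{j+1}.
Hence 2 | c_n for every n ≥ 1, by induction.

2 | c_n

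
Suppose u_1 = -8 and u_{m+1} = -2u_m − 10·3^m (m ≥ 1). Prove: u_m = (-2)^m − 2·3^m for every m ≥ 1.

Base case: u_1 = -8, and (-2)^1 − 2·3^1 = -2 − 6 = -8.
Assume u_r = (-2)^r − 2·3^r for some r ≥ 1.
Then u_{r+1} = -2u_r − 10·3^r = -2·((-2)^r − 2·3^r) − 10·3^r = (-2)^{r+1} + 4·3^r − 10·3^r = (-2)^{r+1} − 6·3^r = (-2)^{r+1} − 2·3^{r+1}.
Hence u_m = (-2)^m − 2·3^m for every m ≥ 1, by induction.

u_m = (-2)^m − 2·3^m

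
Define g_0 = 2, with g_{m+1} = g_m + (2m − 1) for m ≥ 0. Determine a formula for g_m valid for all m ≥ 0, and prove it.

Claim: g_m = m^2 − 2m + 2.

Base case: g_0 = 2, and 0^2 − 2·0 + 2 = 2.
Assume g_j = j^2 − 2j + 2.
Then g_{j+1} = g_j + (2j − 1) = (j^2 − 2j + 2) + (2j − 1) = j^2 + 1,
and (j+1)^2 − 2·(j+1) + 2 = j^2 + 1.
By induction, g_m = m^2 − 2m + 2 for all m ≥ 0.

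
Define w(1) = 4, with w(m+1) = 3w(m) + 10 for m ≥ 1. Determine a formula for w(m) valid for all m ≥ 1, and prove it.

Claim: w(m) = 3^{m+1} − 5.

Base case: w(1) = 4, and 3^{1+1} − 5 = 9 − 5 = 4.
Assume w(k) = 3^{k+1} − 5 for some k ≥ 1.
Then w(k+1) = 3w(k) + 10 = 3·(3^{k+1} − 5) + 10 = 3^{k+2} − 15 + 10 = 3^{k+2} − 5.
Hence w(m) = 3^{m+1} − 5 for every m ≥ 1, by induction.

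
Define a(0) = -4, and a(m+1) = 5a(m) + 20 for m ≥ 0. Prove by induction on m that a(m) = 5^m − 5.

Base case: a(0) = -4, and 5^0 − 5 = 1 − 5 = -4.
Assume a(k) = 5^k − 5 for some k ≥ 0.
Then a(k+1) = 5a(k) + 20 = 5·(5^k − 5) + 20 = 5^{k+1} − 25 + 20 = 5^{k+1} − 5.
This completes the inductive step, so a(m) = 5^m − 5 for all m ≥ 0.

a(m) = 5^m − 5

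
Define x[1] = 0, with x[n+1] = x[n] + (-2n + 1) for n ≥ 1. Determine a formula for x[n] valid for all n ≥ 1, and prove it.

Claim: x[n] = -n^2 + 2n − 1.

Base case: x[1] = 0, and -1^2 + 2·1 − 1 = 0.
Assume x[k] = -k^2 + 2k − 1.
Then x[k+1] = x[k] + (-2k + 1) = (-k^2 + 2k − 1) + (-2k + 1) = -k^2,
and -(k+1)^2 + 2·(k+1) − 1 = -k^2.
This completes the inductive step, so x[n] = -n^2 + 2n − 1 for all n ≥ 1.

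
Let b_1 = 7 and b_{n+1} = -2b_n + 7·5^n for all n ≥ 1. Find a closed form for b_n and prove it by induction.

Claim: b_n = -(-2)^n + 5^n.

Base case: b_1 = 7, and -(-2)^1 + 5^1 = 2 + 5 = 7.
Assume b_k = -(-2)^k + 5^k for some k ≥ 1.
Then b_{k+1} = -2b_k + 7·5^k = -2·(-(-2)^k + 5^k) + 7·5^k = -(-2)^{k+1} − 2·5^k + 7·5^k = -(-2)^{k+1} + 5·5^k = -(-2)^{k+1} + 5^{k+1}.
This completes the inductive step, so b_n = -(-2)^n + 5^n for all n ≥ 1.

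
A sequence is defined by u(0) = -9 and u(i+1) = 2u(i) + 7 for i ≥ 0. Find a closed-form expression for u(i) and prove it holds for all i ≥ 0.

Claim: u(i) = -2^{i+1} − 7.

Base case: u(0) = -9, and -2^{0+1} − 7 = -2 − 7 = -9.
Assume u(m) = -2^{m+1} − 7 for some m ≥ 0.
Then u(m+1) = 2u(m) + 7 = 2·(-2^{m+1} − 7) + 7 = -2^{m+2} − 14 + 7 = -2^{m+2} − 7.
By induction, u(i) = -2^{i+1} − 7 for all i ≥ 0.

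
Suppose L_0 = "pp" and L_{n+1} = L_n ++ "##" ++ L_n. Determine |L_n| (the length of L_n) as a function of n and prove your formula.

Claim: |L_n| = 2^{n+2} − 2.

Base case: |L_0| = 2, and 2^{0+2} − 2 = 2.
Assume |L_k| = 2^{k+2} − 2.
Then |L_{k+1}| = |L_k| + 2 + |L_k| = 2|L_k| + 2 = 2(2^{k+2} − 2) + 2 = 2^{k+3} − 4 + 2 = 2^{k+3} − 2.
By induction, |L_n| = 2^{n+2} − 2 for all n ≥ 0.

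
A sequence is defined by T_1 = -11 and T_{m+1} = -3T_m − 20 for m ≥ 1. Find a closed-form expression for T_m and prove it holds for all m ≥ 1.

Claim: T_m = 2·(-3)^m − 5.

Base case: T_1 = -11, and 2·(-3)^1 − 5 = -6 − 5 = -11.
Assume T_r = 2·(-3)^r − 5 for some r ≥ 1.
Then T_{r+1} = -3T_r − 20 = -3·(2·(-3)^r − 5) − 20 = -6·(-3)^r + 15 − 20 = 2·(-3)^{r+1} − 5.
Hence T_m = 2·(-3)^m − 5 for every m ≥ 1, by induction.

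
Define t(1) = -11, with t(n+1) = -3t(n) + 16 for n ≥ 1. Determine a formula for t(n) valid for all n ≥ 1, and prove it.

Claim: t(n) = 5·(-3)^n + 4.

Base case: t(1) = -11, and 5·(-3)^1 + 4 = -15 + 4 = -11.
Assume t(r) = 5·(-3)^r + 4 for some r ≥ 1.
Then t(r+1) = -3t(r) + 16 = -3·(5·(-3)^r + 4) + 16 = -15·(-3)^r − 12 + 16 = 5·(-3)^{r+1} + 4.
Hence t(n) = 5·(-3)^n + 4 for every n ≥ 1, by induction.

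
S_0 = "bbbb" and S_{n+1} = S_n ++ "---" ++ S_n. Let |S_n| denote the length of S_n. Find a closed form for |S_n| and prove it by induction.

Claim: |S_n| = 7·2^n − 3.

Base case: |S_0| = 4, and 7·2^0 − 3 = 4.
Assume |S_k| = 7·2^k − 3.
Then |S_{k+1}| = |S_k| + 3 + |S_k| = 2|S_k| + 3 = 2(7·2^k − 3) + 3 = 7·2^{k+1} − 6 + 3 = 7·2^{k+1} − 3.
So the formula holds for k+1, and by induction |S_n| = 7·2^n − 3 for all n ≥ 0.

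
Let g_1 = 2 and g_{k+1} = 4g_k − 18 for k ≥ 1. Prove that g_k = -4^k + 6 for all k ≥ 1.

Base case: g_1 = 2, and -4^1 + 6 = -4 + 6 = 2.
Assume g_m = -4^m + 6 for some m ≥ 1.
Then g_{m+1} = 4g_m − 18 = 4·(-4^m + 6) − 18 = -4^{m+1} + 24 − 18 = -4^{m+1} + 6.
Hence g_k = -4^k + 6 for every k ≥ 1, by induction.

g_k = -4^k + 6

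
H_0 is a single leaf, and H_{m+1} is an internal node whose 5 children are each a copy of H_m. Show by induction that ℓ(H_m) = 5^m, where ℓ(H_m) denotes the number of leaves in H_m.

Base case: ℓ(H_0) = 1, and 5^0 = 1.
Assume ℓ(H_j) = 5^j.
Then ℓ(H_{j+1}) = 5·ℓ(H_j) = 5·5^j = 5^{j+1}.
By induction, ℓ(H_m) = 5^m for all m ≥ 0.

ℓ(H_m) = 5^m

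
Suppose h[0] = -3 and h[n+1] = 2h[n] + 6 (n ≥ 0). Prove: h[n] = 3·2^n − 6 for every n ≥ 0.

Base case: h[0] = -3, and 3·2^0 − 6 = 3 − 6 = -3.
Assume h[k] = 3·2^k − 6 for some k ≥ 0.
Then h[k+1] = 2h[k] + 6 = 2·(3·2^k − 6) + 6 = 6·2^k − 12 + 6 = 3·2^{k+1} − 6.
So the formula holds for k+1, and by induction h[n] = 3·2^n − 6 for all n ≥ 0.

h[n] = 3·2^n − 6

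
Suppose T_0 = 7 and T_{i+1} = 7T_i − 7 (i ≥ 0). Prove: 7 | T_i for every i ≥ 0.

Base case: T_0 = 7 = 7·1, so 7 | T_0.
Assume 7 | T_j, so T_j = 7t for some integer t.
Then T_{j+1} = 7T_j − 7 = 7·(7t) − 7 = 7(7t − 1), so 7 | T_{j+1}.
This completes the inductive step, so 7 | T_i for all i ≥ 0.

7 | T_i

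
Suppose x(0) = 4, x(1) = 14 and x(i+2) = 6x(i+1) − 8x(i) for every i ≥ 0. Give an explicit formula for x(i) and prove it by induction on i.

Claim: x(i) = 3·4^i + 2^i.

Base cases: x(0) = 4 and 3·4^0 + 2^0 = 4; x(1) = 14 and 3·4^1 + 2^1 = 14.
Assume x(t) = 3·4^t + 2^t for all 0 ≤ t ≤ j, where j ≥ 1.
Then x(j+1) = 6x(j) − 8x(j−1) = 6·(3·4^j + 2^j) − 8·(3·4^{j−1} + 2^{j−1}) = 3·(6·4 − 8)4^{j−1} + (6·2 − 8)2^{j−1} = 48·4^{j−1} + 4·2^{j−1} = 3·4^{j+1} + 2^{j+1}.
This completes the inductive step, so x(i) = 3·4^i + 2^i for all i ≥ 0.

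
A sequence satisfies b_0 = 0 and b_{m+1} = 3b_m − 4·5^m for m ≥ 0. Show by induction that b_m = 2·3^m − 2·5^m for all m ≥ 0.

Base case: b_0 = 0, and 2·3^0 − 2·5^0 = 2 − 2 = 0.
Assume b_k = 2·3^k − 2·5^k for some k ≥ 0.
Then b_{k+1} = 3b_k − 4·5^k = 3·(2·3^k − 2·5^k) − 4·5^k = 2·3^{k+1} − 6·5^k − 4·5^k = 2·3^{k+1} − 10·5^k = 2·3^{k+1} − 2·5^{k+1}.
This completes the inductive step, so b_m = 2·3^m − 2·5^m for all m ≥ 0.

b_m = 2·3^m − 2·5^m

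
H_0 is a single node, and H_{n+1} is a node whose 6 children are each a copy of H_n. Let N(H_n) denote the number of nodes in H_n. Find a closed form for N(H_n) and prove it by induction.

Claim: N(H_n) = (6^{n+1} − 1)/5.

Base case: N(H_0) = 1, and (6^{0+1} − 1)/5 = 1.
Assume N(H_k) = (6^{k+1} − 1)/5.
Then N(H_{k+1}) = 1 + 6N(H_k) = 1 + 6·(6^{k+1} − 1)/5 = 1 + (6^{k+2} − 6)/5 = (5 + 6^{k+2} − 6)/5 = (6^{k+2} − 1)/5.
So the formula holds for k+1, and by induction N(H_n) = (6^{n+1} − 1)/5 for all n ≥ 0.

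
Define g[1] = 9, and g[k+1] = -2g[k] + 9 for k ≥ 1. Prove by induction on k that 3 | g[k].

Base case: g[1] = 9 = 3·3, so 3 | g[1].
Assume 3 | g[j], so g[j] = 3t for some integer t.
Then g[j+1] = -2g[j] + 9 = -2·(3t) + 9 = 3(-2t + 3), so 3 | g[j+1].
By induction, 3 | g[k] for all k ≥ 1.

3 | g[k]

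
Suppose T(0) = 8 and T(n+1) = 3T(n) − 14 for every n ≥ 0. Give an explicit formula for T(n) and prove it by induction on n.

Claim: T(n) = 3^n + 7.

Base case: T(0) = 8, and 3^0 + 7 = 1 + 7 = 8.
Assume T(j) = 3^j + 7 for some j ≥ 0.
Then T(j+1) = 3T(j) − 14 = 3·(3^j + 7) − 14 = 3^{j+1} + 21 − 14 = 3^{j+1} + 7.
This completes the inductive step, so T(n) = 3^n + 7 for all n ≥ 0.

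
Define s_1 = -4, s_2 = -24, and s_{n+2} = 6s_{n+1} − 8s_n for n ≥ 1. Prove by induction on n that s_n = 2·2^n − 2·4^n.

Base cases: s_1 = -4 and 2·2^1 − 2·4^1 = -4; s_2 = -24 and 2·2^2 − 2·4^2 = -24.
Assume s_j = 2·2^j − 2·4^j for all 1 ≤ j ≤ r, where r ≥ 2.
Then s_{r+1} = 6s_r − 8s_{r−1} = 6·(2·2^r − 2·4^r) − 8·(2·2^{r−1} − 2·4^{r−1}) = 2·(6·2 − 8)2^{r−1} − 2·(6·4 − 8)4^{r−1} = 8·2^{r−1} − 32·4^{r−1} = 2·2^{r+1} − 2·4^{r+1}.
Hence s_n = 2·2^n − 2·4^n for every n ≥ 1, by strong induction.

s_n = 2·2^n − 2·4^n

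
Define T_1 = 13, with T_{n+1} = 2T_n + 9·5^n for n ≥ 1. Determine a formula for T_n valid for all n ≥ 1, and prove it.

Claim: T_n = -2^n + 3·5^n.

Base case: T_1 = 13, and -2^1 + 3·5^1 = -2 + 15 = 13.
Assume T_k = -2^k + 3·5^k for some k ≥ 1.
Then T_{k+1} = 2T_k + 9·5^k = 2·(-2^k + 3·5^k) + 9·5^k = -2^{k+1} + 6·5^k + 9·5^k = -2^{k+1} + 15·5^k = -2^{k+1} + 3·5^{k+1}.
So the formula holds for k+1, and by induction T_n = -2^n + 3·5^n for all n ≥ 1.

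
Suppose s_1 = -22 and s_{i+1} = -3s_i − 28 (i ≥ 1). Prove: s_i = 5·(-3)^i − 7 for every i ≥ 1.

Base case: s_1 = -22, and 5·(-3)^1 − 7 = -15 − 7 = -22.
Assume s_j = 5·(-3)^j − 7 for some j ≥ 1.
Then s_{j+1} = -3s_j − 28 = -3·(5·(-3)^j − 7) − 28 = -15·(-3)^j + 21 − 28 = 5·(-3)^{j+1} − 7.
This completes the inductive step, so s_i = 5·(-3)^i − 7 for all i ≥ 1.

s_i = 5·(-3)^i − 7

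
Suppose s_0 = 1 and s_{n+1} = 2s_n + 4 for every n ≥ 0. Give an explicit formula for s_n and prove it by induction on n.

Claim: s_n = 5·2^n − 4.

Base case: s_0 = 1, and 5·2^0 − 4 = 5 − 4 = 1.
Assume s_k = 5·2^k − 4 for some k ≥ 0.
Then s_{k+1} = 2s_k + 4 = 2·(5·2^k − 4) + 4 = 10·2^k − 8 + 4 = 5·2^{k+1} − 4.
So the formula holds for k+1, and by induction s_n = 5·2^n − 4 for all n ≥ 0.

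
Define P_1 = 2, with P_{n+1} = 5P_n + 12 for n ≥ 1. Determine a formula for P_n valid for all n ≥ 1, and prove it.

Claim: P_n = 5^n − 3.

Base case: P_1 = 2, and 5^1 − 3 = 5 − 3 = 2.
Assume P_m = 5^m − 3 for some m ≥ 1.
Then P_{m+1} = 5P_m + 12 = 5·(5^m − 3) + 12 = 5^{m+1} − 15 + 12 = 5^{m+1} − 3.
Hence P_n = 5^n − 3 for every n ≥ 1, by induction.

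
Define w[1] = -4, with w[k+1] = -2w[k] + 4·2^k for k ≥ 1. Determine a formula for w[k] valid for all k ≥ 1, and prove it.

Claim: w[k] = 3·(-2)^k + 2^k.

Base case: w[1] = -4, and 3·(-2)^1 + 2^1 = -6 + 2 = -4.
Assume w[r] = 3·(-2)^r + 2^r for some r ≥ 1.
Then w[r+1] = -2w[r] + 4·2^r = -2·(3·(-2)^r + 2^r) + 4·2^r = 3·(-2)^{r+1} − 2·2^r + 4·2^r = 3·(-2)^{r+1} + 2·2^r = 3·(-2)^{r+1} + 2^{r+1}.
So the formula holds for r+1, and by induction w[k] = 3·(-2)^k + 2^k for all k ≥ 1.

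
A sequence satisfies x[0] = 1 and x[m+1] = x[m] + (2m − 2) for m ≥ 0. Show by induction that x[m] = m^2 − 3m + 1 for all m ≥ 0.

Base case: x[0] = 1, and 0^2 − 3·0 + 1 = 1.
Assume x[r] = r^2 − 3r + 1.
Then x[r+1] = x[r] + (2r − 2) = (r^2 − 3r + 1) + (2r − 2) = r^2 − r − 1,
and (r+1)^2 − 3·(r+1) + 1 = r^2 − r − 1.
Hence x[m] = m^2 − 3m + 1 for every m ≥ 0, by induction.

x[m] = m^2 − 3m + 1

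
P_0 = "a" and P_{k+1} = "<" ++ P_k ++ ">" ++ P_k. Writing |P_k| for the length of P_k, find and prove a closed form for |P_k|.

Claim: |P_k| = 3·2^k − 2.

Base case: |P_0| = 1, and 3·2^0 − 2 = 1.
Assume |P_m| = 3·2^m − 2.
Then |P_{m+1}| = 1 + |P_m| + 1 + |P_m| = 2|P_m| + 2 = 2(3·2^m − 2) + 2 = 3·2^{m+1} − 4 + 2 = 3·2^{m+1} − 2.
So the formula holds for m+1, and by induction |P_k| = 3·2^k − 2 for all k ≥ 0.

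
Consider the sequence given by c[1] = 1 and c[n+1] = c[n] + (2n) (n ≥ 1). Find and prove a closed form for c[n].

Claim: c[n] = n^2 − n + 1.

Base case: c[1] = 1, and 1^2 − 1 + 1 = 1.
Assume c[k] = k^2 − k + 1.
Then c[k+1] = c[k] + (2k) = (k^2 − k + 1) + (2k) = k^2 + k + 1,
and (k+1)^2 − (k+1) + 1 = k^2 + k + 1.
This completes the inductive step, so c[n] = n^2 − n + 1 for all n ≥ 1.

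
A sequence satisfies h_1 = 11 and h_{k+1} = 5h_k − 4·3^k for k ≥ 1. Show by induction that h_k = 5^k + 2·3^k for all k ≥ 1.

Base case: h_1 = 11, and 5^1 + 2·3^1 = 5 + 6 = 11.
Assume h_m = 5^m + 2·3^m for some m ≥ 1.
Then h_{m+1} = 5h_m − 4·3^m = 5·(5^m + 2·3^m) − 4·3^m = 5^{m+1} + 10·3^m − 4·3^m = 5^{m+1} + 6·3^m = 5^{m+1} + 2·3^{m+1}.
So the formula holds for m+1, and by induction h_k = 5^k + 2·3^k for all k ≥ 1.

h_k = 5^k + 2·3^k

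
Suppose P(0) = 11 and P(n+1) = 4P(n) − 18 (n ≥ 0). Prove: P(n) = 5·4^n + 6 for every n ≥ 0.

Base case: P(0) = 11, and 5·4^0 + 6 = 5 + 6 = 11.
Assume P(j) = 5·4^j + 6 for some j ≥ 0.
Then P(j+1) = 4P(j) − 18 = 4·(5·4^j + 6) − 18 = 20·4^j + 24 − 18 = 5·4^{j+1} + 6.
So the formula holds for j+1, and by induction P(n) = 5·4^n + 6 for all n ≥ 0.

P(n) = 5·4^n + 6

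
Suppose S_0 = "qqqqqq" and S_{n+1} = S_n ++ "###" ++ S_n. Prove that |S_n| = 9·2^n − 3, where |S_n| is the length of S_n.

Base case: |S_0| = 6, and 9·2^0 − 3 = 6.
Assume |S_m| = 9·2^m − 3.
Then |S_{m+1}| = |S_m| + 3 + |S_m| = 2|S_m| + 3 = 2(9·2^m − 3) + 3 = 9·2^{m+1} − 6 + 3 = 9·2^{m+1} − 3.
So the formula holds for m+1, and by induction |S_n| = 9·2^n − 3 for all n ≥ 0.

|S_n| = 9·2^n − 3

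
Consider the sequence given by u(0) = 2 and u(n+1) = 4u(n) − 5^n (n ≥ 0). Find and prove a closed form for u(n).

Claim: u(n) = 3·4^n − 5^n.

Base case: u(0) = 2, and 3·4^0 − 5^0 = 3 − 1 = 2.
Assume u(m) = 3·4^m − 5^m for some m ≥ 0.
Then u(m+1) = 4u(m) − 5^m = 4·(3·4^m − 5^m) − 5^m = 3·4^{m+1} − 4·5^m − 5^m = 3·4^{m+1} − 5·5^m = 3·4^{m+1} − 5^{m+1}.
By induction, u(n) = 3·4^n − 5^n for all n ≥ 0.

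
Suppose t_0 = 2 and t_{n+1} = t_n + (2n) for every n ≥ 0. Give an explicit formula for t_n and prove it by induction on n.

Claim: t_n = n^2 − n + 2.

Base case: t_0 = 2, and 0^2 − 0 + 2 = 2.
Assume t_j = j^2 − j + 2.
Then t_{j+1} = t_j + (2j) = (j^2 − j + 2) + (2j) = j^2 + j + 2,
and (j+1)^2 − (j+1) + 2 = j^2 + j + 2.
Hence t_n = n^2 − n + 2 for every n ≥ 0, by induction.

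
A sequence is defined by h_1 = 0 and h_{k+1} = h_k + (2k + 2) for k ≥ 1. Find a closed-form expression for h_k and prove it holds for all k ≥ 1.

Claim: h_k = k^2 + k − 2.

Base case: h_1 = 0, and 1^2 + 1 − 2 = 0.
Assume h_j = j^2 + j − 2.
Then h_{j+1} = h_j + (2j + 2) = (j^2 + j − 2) + (2j + 2) = j^2 + 3j,
and (j+1)^2 + (j+1) − 2 = j^2 + 3j.
This completes the inductive step, so h_k = k^2 + k − 2 for all k ≥ 1.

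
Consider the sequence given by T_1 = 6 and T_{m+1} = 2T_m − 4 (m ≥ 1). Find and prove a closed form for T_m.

Claim: T_m = 2^m + 4.

Base case: T_1 = 6, and 2^1 + 4 = 2 + 4 = 6.
Assume T_j = 2^j + 4 for some j ≥ 1.
Then T_{j+1} = 2T_j − 4 = 2·(2^j + 4) − 4 = 2^{j+1} + 8 − 4 = 2^{j+1} + 4.
Hence T_m = 2^m + 4 for every m ≥ 1, by induction.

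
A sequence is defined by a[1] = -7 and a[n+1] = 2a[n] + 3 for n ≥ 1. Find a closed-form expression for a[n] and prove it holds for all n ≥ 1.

Claim: a[n] = -2^{n+1} − 3.

Base case: a[1] = -7, and -2^{1+1} − 3 = -4 − 3 = -7.
Assume a[k] = -2^{k+1} − 3 for some k ≥ 1.
Then a[k+1] = 2a[k] + 3 = 2·(-2^{k+1} − 3) + 3 = -2^{k+2} − 6 + 3 = -2^{k+2} − 3.
By induction, a[n] = -2^{n+1} − 3 for all n ≥ 1.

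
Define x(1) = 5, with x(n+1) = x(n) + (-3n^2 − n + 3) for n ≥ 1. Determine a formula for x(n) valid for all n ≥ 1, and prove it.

Claim: x(n) = -n^3 + n^2 + 3n + 2.

Base case: x(1) = 5, and -1^3 + 1^2 + 3·1 + 2 = 5.
Assume x(r) = -r^3 + r^2 + 3r + 2.
Then x(r+1) = x(r) + (-3r^2 − r + 3) = (-r^3 + r^2 + 3r + 2) + (-3r^2 − r + 3) = -r^3 − 2r^2 + 2r + 5,
and -(r+1)^3 + (r+1)^2 + 3·(r+1) + 2 = -r^3 − 2r^2 + 2r + 5.
Hence x(n) = -n^3 + n^2 + 3n + 2 for every n ≥ 1, by induction.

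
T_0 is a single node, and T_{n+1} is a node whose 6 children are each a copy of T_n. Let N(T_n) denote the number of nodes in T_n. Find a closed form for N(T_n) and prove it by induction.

Claim: N(T_n) = (6^{n+1} − 1)/5.

Base case: N(T_0) = 1, and (6^{0+1} − 1)/5 = 1.
Assume N(T_r) = (6^{r+1} − 1)/5.
Then N(T_{r+1}) = 1 + 6N(T_r) = 1 + 6·(6^{r+1} − 1)/5 = 1 + (6^{r+2} − 6)/5 = (5 + 6^{r+2} − 6)/5 = (6^{r+2} − 1)/5.
This completes the inductive step, so N(T_n) = (6^{n+1} − 1)/5 for all n ≥ 0.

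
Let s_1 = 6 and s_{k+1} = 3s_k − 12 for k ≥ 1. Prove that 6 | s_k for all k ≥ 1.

Base case: s_1 = 6 = 6·1, so 6 | s_1.
Assume 6 | s_m, so s_m = 6t for some integer t.
Then s_{m+1} = 3s_m − 12 = 3·(6t) − 12 = 6(3t − 2), so 6 | s_{m+1}.
By induction, 6 | s_k for all k ≥ 1.

6 | s_k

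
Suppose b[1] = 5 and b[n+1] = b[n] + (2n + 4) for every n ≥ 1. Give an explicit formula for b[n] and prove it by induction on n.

Claim: b[n] = n^2 + 3n + 1.

Base case: b[1] = 5, and 1^2 + 3·1 + 1 = 5.
Assume b[j] = j^2 + 3j + 1.
Then b[j+1] = b[j] + (2j + 4) = (j^2 + 3j + 1) + (2j + 4) = j^2 + 5j + 5,
and (j+1)^2 + 3·(j+1) + 1 = j^2 + 5j + 5.
Hence b[n] = n^2 + 3n + 1 for every n ≥ 1, by induction.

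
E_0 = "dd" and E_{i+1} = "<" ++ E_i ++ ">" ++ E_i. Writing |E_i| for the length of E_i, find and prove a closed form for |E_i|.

Claim: |E_i| = 2^{i+2} − 2.

Base case: |E_0| = 2, and 2^{0+2} − 2 = 2.
Assume |E_k| = 2^{k+2} − 2.
Then |E_{k+1}| = 1 + |E_k| + 1 + |E_k| = 2|E_k| + 2 = 2(2^{k+2} − 2) + 2 = 2^{k+3} − 4 + 2 = 2^{k+3} − 2.
This completes the inductive step, so |E_i| = 2^{i+2} − 2 for all i ≥ 0.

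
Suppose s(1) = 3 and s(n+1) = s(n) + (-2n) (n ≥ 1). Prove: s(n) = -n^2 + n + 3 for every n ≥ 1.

Base case: s(1) = 3, and -1^2 + 1 + 3 = 3.
Assume s(m) = -m^2 + m + 3.
Then s(m+1) = s(m) + (-2m) = (-m^2 + m + 3) + (-2m) = -m^2 − m + 3,
and -(m+1)^2 + (m+1) + 3 = -m^2 − m + 3.
By induction, s(n) = -n^2 + n + 3 for all n ≥ 1.

s(n) = -n^2 + n + 3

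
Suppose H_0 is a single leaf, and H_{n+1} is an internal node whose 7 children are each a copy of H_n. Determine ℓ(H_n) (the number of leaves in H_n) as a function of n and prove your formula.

Claim: ℓ(H_n) = 7^n.

Base case: ℓ(H_0) = 1, and 7^0 = 1.
Assume ℓ(H_m) = 7^m.
Then ℓ(H_{m+1}) = 7·ℓ(H_m) = 7·7^m = 7^{m+1}.
By induction, ℓ(H_n) = 7^n for all n ≥ 0.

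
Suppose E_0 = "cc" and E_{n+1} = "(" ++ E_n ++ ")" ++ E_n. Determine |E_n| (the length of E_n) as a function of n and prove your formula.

Claim: |E_n| = 2^{n+2} − 2.

Base case: |E_0| = 2, and 2^{0+2} − 2 = 2.
Assume |E_j| = 2^{j+2} − 2.
Then |E_{j+1}| = 1 + |E_j| + 1 + |E_j| = 2|E_j| + 2 = 2(2^{j+2} − 2) + 2 = 2^{j+3} − 4 + 2 = 2^{j+3} − 2.
So the formula holds for j+1, and by induction |E_n| = 2^{n+2} − 2 for all n ≥ 0.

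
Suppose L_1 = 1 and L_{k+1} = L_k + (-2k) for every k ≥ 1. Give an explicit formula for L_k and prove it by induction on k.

Claim: L_k = -k^2 + k + 1.

Base case: L_1 = 1, and -1^2 + 1 + 1 = 1.
Assume L_m = -m^2 + m + 1.
Then L_{m+1} = L_m + (-2m) = (-m^2 + m + 1) + (-2m) = -m^2 − m + 1,
and -(m+1)^2 + (m+1) + 1 = -m^2 − m + 1.
Hence L_k = -k^2 + k + 1 for every k ≥ 1, by induction.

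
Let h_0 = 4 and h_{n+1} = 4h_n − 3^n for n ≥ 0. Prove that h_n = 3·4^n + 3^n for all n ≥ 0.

Base case: h_0 = 4, and 3·4^0 + 3^0 = 3 + 1 = 4.
Assume h_r = 3·4^r + 3^r for some r ≥ 0.
Then h_{r+1} = 4h_r − 3^r = 4·(3·4^r + 3^r) − 3^r = 3·4^{r+1} + 4·3^r − 3^r = 3·4^{r+1} + 3·3^r = 3·4^{r+1} + 3^{r+1}.
This completes the inductive step, so h_n = 3·4^n + 3^n for all n ≥ 0.

h_n = 3·4^n + 3^n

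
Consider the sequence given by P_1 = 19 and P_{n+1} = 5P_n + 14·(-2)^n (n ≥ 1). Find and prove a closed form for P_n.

Claim: P_n = 3·5^n − 2·(-2)^n.

Base case: P_1 = 19, and 3·5^1 − 2·(-2)^1 = 15 + 4 = 19.
Assume P_m = 3·5^m − 2·(-2)^m for some m ≥ 1.
Then P_{m+1} = 5P_m + 14·(-2)^m = 5·(3·5^m − 2·(-2)^m) + 14·(-2)^m = 3·5^{m+1} − 10·(-2)^m + 14·(-2)^m = 3·5^{m+1} + 4·(-2)^m = 3·5^{m+1} − 2·(-2)^{m+1}.
By induction, P_n = 3·5^n − 2·(-2)^n for all n ≥ 1.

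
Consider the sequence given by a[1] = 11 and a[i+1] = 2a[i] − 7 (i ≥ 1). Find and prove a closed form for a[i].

Claim: a[i] = 2^{i+1} + 7.

Base case: a[1] = 11, and 2^{1+1} + 7 = 4 + 7 = 11.
Assume a[m] = 2^{m+1} + 7 for some m ≥ 1.
Then a[m+1] = 2a[m] − 7 = 2·(2^{m+1} + 7) − 7 = 2^{m+2} + 14 − 7 = 2^{m+2} + 7.
By induction, a[i] = 2^{i+1} + 7 for all i ≥ 1.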